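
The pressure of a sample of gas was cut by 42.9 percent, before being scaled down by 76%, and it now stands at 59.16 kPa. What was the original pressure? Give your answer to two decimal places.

431.70 kPa

Undoing the 76% decrease: 59.16 ÷ 0.24 = 246.5.
Undoing the 42.9% decrease: 246.5 ÷ 0.571 ≈ 431.70 kPa.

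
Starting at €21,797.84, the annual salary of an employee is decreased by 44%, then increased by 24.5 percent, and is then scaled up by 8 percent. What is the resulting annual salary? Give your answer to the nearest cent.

44% decrease: €21,797.84 × 0.56 = €12206.7904.
Apply the 24.5% increase: €12206.7904 × 1.245 = €15197.454048.
Apply the 8% increase: €15197.454048 × 1.08 = €16413.25037184 ≈ €16,413.25.

€16,413.25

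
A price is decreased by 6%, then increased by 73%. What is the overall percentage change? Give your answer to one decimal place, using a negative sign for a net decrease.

The combined multiplier is 0.94 × 1.73 = 1.6262.
That corresponds to an increase of 62.6%.

62.6%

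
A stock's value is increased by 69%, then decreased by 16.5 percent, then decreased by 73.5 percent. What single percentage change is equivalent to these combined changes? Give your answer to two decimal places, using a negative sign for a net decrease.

-62.60%

The combined multiplier is 1.69 × 0.835 × 0.265 = 0.37395475.
That corresponds to a decrease of 62.60%.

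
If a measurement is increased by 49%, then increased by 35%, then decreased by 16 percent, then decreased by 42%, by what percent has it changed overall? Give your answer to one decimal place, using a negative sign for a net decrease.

-2.0%

A 49% increase multiplies by 1.49.
Then a 35% increase: 1.49 × 1.35 = 2.0115.
Then a 16% decrease: 2.0115 × 0.84 = 1.68966.
Then a 42% decrease: 1.68966 × 0.58 = 0.9800028.
Overall factor 0.9800028, i.e. -2.0%.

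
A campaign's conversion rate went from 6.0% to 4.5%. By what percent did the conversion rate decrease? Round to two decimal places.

The change is 4.5 − 6.0 = -1.5 percentage points.
Relative to the original 6.0%, that is -1.5 ÷ 6.0 = -25.00%.
So the conversion rate fell by 25.00%.

25.00%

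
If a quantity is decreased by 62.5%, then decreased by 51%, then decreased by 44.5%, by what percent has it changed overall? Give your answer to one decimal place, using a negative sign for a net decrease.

The combined multiplier is 0.375 × 0.49 × 0.555 = 0.10198125.
That corresponds to a decrease of 89.8%.

-89.8%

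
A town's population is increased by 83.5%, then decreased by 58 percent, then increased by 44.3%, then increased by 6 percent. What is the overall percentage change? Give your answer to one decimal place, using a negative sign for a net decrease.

17.9%

An 83.5% increase multiplies by 1.835.
Then a 58% decrease: 1.835 × 0.42 = 0.7707.
Then a 44.3% increase: 0.7707 × 1.443 = 1.1121201.
Then a 6% increase: 1.1121201 × 1.06 = 1.178847306.
Overall factor 1.178847306, i.e. 17.9%.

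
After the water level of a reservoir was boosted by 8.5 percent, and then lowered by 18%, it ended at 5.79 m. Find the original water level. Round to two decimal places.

The overall multiplier applied was 1.085 × 0.82 = 0.8897.
So the original water level was 5.79 ÷ 0.8897 ≈ 6.51 m.

6.51 m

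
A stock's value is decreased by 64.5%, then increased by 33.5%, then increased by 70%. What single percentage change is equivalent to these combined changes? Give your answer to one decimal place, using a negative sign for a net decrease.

The combined multiplier is 0.355 × 1.335 × 1.7 = 0.8056725.
That corresponds to a decrease of 19.4%.

-19.4%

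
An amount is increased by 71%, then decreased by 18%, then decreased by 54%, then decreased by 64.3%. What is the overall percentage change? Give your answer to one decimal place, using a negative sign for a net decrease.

The combined multiplier is 1.71 × 0.82 × 0.46 × 0.357 = 0.230269284.
That corresponds to a decrease of 77.0%.

-77.0%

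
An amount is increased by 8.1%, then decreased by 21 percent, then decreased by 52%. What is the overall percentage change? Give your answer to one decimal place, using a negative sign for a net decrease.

-59.0%

An 8.1% increase multiplies by 1.081.
Then a 21% decrease: 1.081 × 0.79 = 0.85399.
Then a 52% decrease: 0.85399 × 0.48 = 0.4099152.
Overall factor 0.4099152, i.e. -59.0%.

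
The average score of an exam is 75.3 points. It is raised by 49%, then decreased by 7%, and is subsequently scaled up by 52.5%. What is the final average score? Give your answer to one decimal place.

Each change multiplies by a factor: 1.49 × 0.93 × 1.525 = 2.1131925.
75.3 × 2.1131925 = 159.12339525 ≈ 159.1.

159.1 points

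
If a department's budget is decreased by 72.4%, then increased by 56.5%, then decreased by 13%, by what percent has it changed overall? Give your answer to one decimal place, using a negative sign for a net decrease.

A 72.4% decrease multiplies by 0.276.
Then a 56.5% increase: 0.276 × 1.565 = 0.43194.
Then a 13% decrease: 0.43194 × 0.87 = 0.3757878.
Overall factor 0.3757878, i.e. -62.4%.

-62.4%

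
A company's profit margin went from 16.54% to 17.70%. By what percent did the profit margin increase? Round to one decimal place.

7.0%

The change is 17.70 − 16.54 = 1.16 percentage points.
Relative to the original 16.54%, that is 1.16 ÷ 16.54 ≈ 7.0%.
So the profit margin rose by 7.0%.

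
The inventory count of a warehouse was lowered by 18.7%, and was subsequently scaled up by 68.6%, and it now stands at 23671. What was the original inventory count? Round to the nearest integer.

Undoing the 68.6% increase: 23671 ÷ 1.686 ≈ 14039.739027.
Undoing the 18.7% decrease: 14039.739027 ÷ 0.813 ≈ 17269.

17269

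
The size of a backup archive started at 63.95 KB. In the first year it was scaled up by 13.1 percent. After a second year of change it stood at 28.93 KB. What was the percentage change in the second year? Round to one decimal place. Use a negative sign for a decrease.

After the first year: 63.95 × 1.131 = 72.32745.
Second-year multiplier: 28.93 ÷ 72.32745 ≈ 0.39999.
That is a change of -60.0%.

-60.0%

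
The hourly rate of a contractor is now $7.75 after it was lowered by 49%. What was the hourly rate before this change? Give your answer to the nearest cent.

$15.20

The overall multiplier applied was 0.51.
So the original hourly rate was $7.75 ÷ 0.51 ≈ $15.20.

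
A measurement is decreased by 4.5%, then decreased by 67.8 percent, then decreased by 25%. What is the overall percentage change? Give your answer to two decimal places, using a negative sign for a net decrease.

A 4.5% decrease multiplies by 0.955.
Then a 67.8% decrease: 0.955 × 0.322 = 0.30751.
Then a 25% decrease: 0.30751 × 0.75 = 0.2306325.
Overall factor 0.2306325, i.e. -76.94%.

-76.94%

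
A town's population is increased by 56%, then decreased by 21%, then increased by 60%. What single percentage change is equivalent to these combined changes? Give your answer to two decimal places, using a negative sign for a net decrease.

97.18%

The combined multiplier is 1.56 × 0.79 × 1.6 = 1.97184.
That corresponds to an increase of 97.18%.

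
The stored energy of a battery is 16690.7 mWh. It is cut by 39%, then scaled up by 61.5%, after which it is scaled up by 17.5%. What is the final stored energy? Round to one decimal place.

19320.3 mWh

After the 39% decrease: 16690.7 × 0.61 = 10181.327.
After the 61.5% increase: 10181.327 × 1.615 = 16442.843105.
17.5% increase: 16442.843105 × 1.175 = 19320.340648375 ≈ 19320.3.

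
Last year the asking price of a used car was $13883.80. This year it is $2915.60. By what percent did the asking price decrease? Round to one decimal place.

Change: $2915.60 − $13883.80 = -$10968.20.
Relative to the original: -$10968.20 ÷ $13883.80 ≈ -79.0%.
So the asking price decreased by 79.0%.

79.0%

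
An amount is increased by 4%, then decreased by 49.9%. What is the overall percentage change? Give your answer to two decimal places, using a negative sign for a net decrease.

A 4% increase multiplies by 1.04.
Then a 49.9% decrease: 1.04 × 0.501 = 0.52104.
Overall factor 0.52104, i.e. -47.90%.

-47.90%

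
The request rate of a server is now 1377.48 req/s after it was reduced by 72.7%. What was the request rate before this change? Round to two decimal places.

The overall multiplier applied was 0.273.
So the original request rate was 1377.48 ÷ 0.273 ≈ 5045.71 req/s.

5045.71 req/s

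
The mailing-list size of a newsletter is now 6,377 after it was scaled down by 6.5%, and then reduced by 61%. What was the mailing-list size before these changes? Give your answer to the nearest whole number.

17,488

Undoing the 61% decrease: 6,377 ÷ 0.39 ≈ 16351.282051.
Undoing the 6.5% decrease: 16351.282051 ÷ 0.935 ≈ 17,488.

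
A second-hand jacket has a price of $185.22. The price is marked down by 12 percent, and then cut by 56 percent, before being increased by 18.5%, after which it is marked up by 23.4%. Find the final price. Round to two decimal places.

Each change multiplies by a factor: 0.88 × 0.44 × 1.185 × 1.234 = 0.566198688.
$185.22 × 0.566198688 = $104.87132099136 ≈ $104.87.

$104.87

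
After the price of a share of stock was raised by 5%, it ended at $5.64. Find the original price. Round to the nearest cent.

$5.37

The overall multiplier applied was 1.05.
So the original price was $5.64 ÷ 1.05 ≈ $5.37.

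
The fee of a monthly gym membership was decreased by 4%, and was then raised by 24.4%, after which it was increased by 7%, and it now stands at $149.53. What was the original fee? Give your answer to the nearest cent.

$117.02

The overall multiplier applied was 0.96 × 1.244 × 1.07 = 1.2778368.
So the original fee was $149.53 ÷ 1.2778368 ≈ $117.02.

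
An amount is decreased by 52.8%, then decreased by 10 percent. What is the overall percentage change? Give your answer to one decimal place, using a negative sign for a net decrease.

A 52.8% decrease multiplies by 0.472.
Then a 10% decrease: 0.472 × 0.9 = 0.4248.
Overall factor 0.4248, i.e. -57.5%.

-57.5%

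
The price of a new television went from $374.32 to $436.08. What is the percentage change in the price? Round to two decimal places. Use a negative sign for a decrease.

16.50%

Change: $436.08 − $374.32 = $61.76.
Relative to the original: $61.76 ÷ $374.32 ≈ 16.50%.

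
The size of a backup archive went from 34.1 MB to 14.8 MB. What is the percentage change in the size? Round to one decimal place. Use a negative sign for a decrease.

Change: 14.8 − 34.1 = -19.3.
Relative to the original: -19.3 ÷ 34.1 ≈ -56.6%.

-56.6%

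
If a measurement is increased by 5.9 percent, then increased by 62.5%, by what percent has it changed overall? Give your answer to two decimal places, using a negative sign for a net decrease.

72.09%

A 5.9% increase multiplies by 1.059.
Then a 62.5% increase: 1.059 × 1.625 = 1.720875.
Overall factor 1.720875, i.e. 72.09%.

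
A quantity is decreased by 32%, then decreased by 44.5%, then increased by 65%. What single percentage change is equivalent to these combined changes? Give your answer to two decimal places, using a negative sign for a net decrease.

The combined multiplier is 0.68 × 0.555 × 1.65 = 0.62271.
That corresponds to a decrease of 37.73%.

-37.73%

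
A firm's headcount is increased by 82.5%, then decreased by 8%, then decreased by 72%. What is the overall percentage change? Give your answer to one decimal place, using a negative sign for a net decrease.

-53.0%

An 82.5% increase multiplies by 1.825.
Then an 8% decrease: 1.825 × 0.92 = 1.679.
Then a 72% decrease: 1.679 × 0.28 = 0.47012.
Overall factor 0.47012, i.e. -53.0%.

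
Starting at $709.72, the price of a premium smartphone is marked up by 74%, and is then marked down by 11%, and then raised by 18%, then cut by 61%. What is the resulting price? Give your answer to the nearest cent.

Each change multiplies by a factor: 1.74 × 0.89 × 1.18 × 0.39 = 0.71266572.
$709.72 × 0.71266572 = $505.7931147984 ≈ $505.79.

$505.79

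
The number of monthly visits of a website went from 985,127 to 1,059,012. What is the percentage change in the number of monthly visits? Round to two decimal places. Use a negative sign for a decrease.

Change: 1,059,012 − 985,127 = 73,885.
Relative to the original: 73,885 ÷ 985,127 ≈ 7.50%.

7.50%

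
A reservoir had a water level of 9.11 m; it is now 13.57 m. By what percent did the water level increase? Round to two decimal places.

48.96%

Change: 13.57 − 9.11 = 4.46.
Relative to the original: 4.46 ÷ 9.11 ≈ 48.96%.
So the water level increased by 48.96%.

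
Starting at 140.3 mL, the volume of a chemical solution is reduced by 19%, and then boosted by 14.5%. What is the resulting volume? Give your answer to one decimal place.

Apply the 19% decrease: 140.3 × 0.81 = 113.643.
After the 14.5% increase: 113.643 × 1.145 = 130.121235 ≈ 130.1.

130.1 mL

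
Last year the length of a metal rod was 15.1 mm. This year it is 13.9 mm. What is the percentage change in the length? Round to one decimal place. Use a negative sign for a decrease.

Change: 13.9 − 15.1 = -1.2.
Relative to the original: -1.2 ÷ 15.1 ≈ -7.9%.

-7.9%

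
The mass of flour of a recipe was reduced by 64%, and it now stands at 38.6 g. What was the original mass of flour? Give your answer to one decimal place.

107.2 g

The overall multiplier applied was 0.36.
So the original mass of flour was 38.6 ÷ 0.36 ≈ 107.2 g.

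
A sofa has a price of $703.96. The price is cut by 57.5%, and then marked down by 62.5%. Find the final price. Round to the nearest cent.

Each change multiplies by a factor: 0.425 × 0.375 = 0.159375.
$703.96 × 0.159375 = $112.193625 ≈ $112.19.

$112.19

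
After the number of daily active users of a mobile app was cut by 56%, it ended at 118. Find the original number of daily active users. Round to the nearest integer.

The overall multiplier applied was 0.44.
So the original number of daily active users was 118 ÷ 0.44 ≈ 268.

268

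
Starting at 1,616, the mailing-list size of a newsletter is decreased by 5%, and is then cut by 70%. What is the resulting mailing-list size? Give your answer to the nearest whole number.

Each change multiplies by a factor: 0.95 × 0.3 = 0.285.
1,616 × 0.285 = 460.56 ≈ 461.

461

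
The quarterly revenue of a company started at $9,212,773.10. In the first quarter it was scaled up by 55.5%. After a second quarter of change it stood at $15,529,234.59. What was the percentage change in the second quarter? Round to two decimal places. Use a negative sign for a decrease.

8.40%

After the first quarter: $9,212,773.10 × 1.555 = $14325862.1705.
Second-quarter multiplier: $15,529,234.59 ÷ $14325862.1705 ≈ 1.084.
That is a change of 8.40%.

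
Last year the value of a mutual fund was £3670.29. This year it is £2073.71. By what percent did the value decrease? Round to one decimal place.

43.5%

Change: £2073.71 − £3670.29 = -£1596.58.
Relative to the original: -£1596.58 ÷ £3670.29 ≈ -43.5%.
So the value decreased by 43.5%.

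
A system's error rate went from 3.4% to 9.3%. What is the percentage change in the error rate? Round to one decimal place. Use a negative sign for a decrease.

The change is 9.3 − 3.4 = 5.9 percentage points.
Relative to the original 3.4%, that is 5.9 ÷ 3.4 ≈ 173.5%.

173.5%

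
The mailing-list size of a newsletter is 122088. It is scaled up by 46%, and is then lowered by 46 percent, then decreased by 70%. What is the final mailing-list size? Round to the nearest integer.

28876

Each change multiplies by a factor: 1.46 × 0.54 × 0.3 = 0.23652.
122088 × 0.23652 = 28876.25376 ≈ 28876.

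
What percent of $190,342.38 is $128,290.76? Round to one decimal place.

67.4%

$128,290.76 ÷ $190,342.38 ≈ 67.4%.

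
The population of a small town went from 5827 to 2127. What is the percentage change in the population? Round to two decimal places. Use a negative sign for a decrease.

Change: 2127 − 5827 = -3700.
Relative to the original: -3700 ÷ 5827 ≈ -63.50%.

-63.50%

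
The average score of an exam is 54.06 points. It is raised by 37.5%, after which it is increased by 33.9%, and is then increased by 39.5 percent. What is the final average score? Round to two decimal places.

138.85 points

Apply the 37.5% increase: 54.06 × 1.375 = 74.3325.
33.9% increase: 74.3325 × 1.339 = 99.5312175.
After the 39.5% increase: 99.5312175 × 1.395 = 138.8460484125 ≈ 138.85.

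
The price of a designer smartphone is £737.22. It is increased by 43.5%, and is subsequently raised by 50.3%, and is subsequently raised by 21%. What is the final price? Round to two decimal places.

£1923.95

Each change multiplies by a factor: 1.435 × 1.503 × 1.21 = 2.60973405.
£737.22 × 2.60973405 = £1923.948136341 ≈ £1923.95.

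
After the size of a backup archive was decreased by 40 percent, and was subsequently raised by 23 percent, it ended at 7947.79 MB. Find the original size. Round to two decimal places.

The overall multiplier applied was 0.6 × 1.23 = 0.738.
So the original size was 7947.79 ÷ 0.738 ≈ 10769.36 MB.

10769.36 MB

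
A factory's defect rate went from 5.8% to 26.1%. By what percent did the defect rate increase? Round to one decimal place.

The change is 26.1 − 5.8 = 20.3 percentage points.
Relative to the original 5.8%, that is 20.3 ÷ 5.8 = 350.0%.
So the defect rate rose by 350.0%.

350.0%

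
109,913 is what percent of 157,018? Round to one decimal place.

70.0%

109,913 ÷ 157,018 ≈ 70.0%.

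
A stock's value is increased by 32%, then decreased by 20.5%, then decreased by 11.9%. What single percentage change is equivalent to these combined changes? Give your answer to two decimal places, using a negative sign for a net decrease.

-7.55%

The combined multiplier is 1.32 × 0.795 × 0.881 = 0.9245214.
That corresponds to a decrease of 7.55%.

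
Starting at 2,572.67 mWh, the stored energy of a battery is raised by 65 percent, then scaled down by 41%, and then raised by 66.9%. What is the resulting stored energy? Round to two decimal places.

Each change multiplies by a factor: 1.65 × 0.59 × 1.669 = 1.6247715.
2,572.67 × 1.6247715 = 4180.000894905 ≈ 4,180.00.

4,180.00 mWh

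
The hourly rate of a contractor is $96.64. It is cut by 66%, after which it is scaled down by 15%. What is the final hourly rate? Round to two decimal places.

Apply the 66% decrease: $96.64 × 0.34 = $32.8576.
15% decrease: $32.8576 × 0.85 = $27.92896 ≈ $27.93.

$27.93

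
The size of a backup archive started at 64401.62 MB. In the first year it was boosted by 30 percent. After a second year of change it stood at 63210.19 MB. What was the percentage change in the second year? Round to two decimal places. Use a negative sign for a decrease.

After the first year: 64401.62 × 1.3 = 83722.106.
Second-year multiplier: 63210.19 ÷ 83722.106 ≈ 0.755.
That is a change of -24.50%.

-24.50%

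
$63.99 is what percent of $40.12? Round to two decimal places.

$63.99 ÷ $40.12 ≈ 159.50%.

159.50%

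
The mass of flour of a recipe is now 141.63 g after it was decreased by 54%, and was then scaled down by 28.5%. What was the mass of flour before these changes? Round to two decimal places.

430.62 g

The overall multiplier applied was 0.46 × 0.715 = 0.3289.
So the original mass of flour was 141.63 ÷ 0.3289 ≈ 430.62 g.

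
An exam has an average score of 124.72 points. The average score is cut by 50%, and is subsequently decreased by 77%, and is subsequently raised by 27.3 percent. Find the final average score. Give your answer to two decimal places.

Each change multiplies by a factor: 0.5 × 0.23 × 1.273 = 0.146395.
124.72 × 0.146395 = 18.2583844 ≈ 18.26.

18.26 points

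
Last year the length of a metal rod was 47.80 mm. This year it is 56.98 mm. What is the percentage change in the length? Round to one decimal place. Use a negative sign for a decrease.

Change: 56.98 − 47.80 = 9.18.
Relative to the original: 9.18 ÷ 47.80 ≈ 19.2%.

19.2%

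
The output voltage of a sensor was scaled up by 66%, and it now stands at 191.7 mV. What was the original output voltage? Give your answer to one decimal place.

The overall multiplier applied was 1.66.
So the original output voltage was 191.7 ÷ 1.66 ≈ 115.5 mV.

115.5 mV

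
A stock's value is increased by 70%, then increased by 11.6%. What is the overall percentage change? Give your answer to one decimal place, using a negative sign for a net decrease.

The combined multiplier is 1.7 × 1.116 = 1.8972.
That corresponds to an increase of 89.7%.

89.7%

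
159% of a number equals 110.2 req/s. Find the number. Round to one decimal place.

110.2 req/s ÷ 1.59 ≈ 69.3 req/s.

69.3 req/s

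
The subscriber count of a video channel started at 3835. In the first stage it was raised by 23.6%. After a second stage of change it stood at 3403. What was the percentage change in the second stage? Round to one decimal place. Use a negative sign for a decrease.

After the first stage: 3835 × 1.236 = 4740.06.
Second-stage multiplier: 3403 ÷ 4740.06 ≈ 0.71792.
That is a change of -28.2%.

-28.2%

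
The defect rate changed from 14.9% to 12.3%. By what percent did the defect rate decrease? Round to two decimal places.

The change is 12.3 − 14.9 = -2.6 percentage points.
Relative to the original 14.9%, that is -2.6 ÷ 14.9 ≈ -17.45%.
So the defect rate fell by 17.45%.

17.45%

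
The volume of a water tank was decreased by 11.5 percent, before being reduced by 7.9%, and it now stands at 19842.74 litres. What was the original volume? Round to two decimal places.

24344.38 litres

The overall multiplier applied was 0.885 × 0.921 = 0.815085.
So the original volume was 19842.74 ÷ 0.815085 ≈ 24344.38 litres.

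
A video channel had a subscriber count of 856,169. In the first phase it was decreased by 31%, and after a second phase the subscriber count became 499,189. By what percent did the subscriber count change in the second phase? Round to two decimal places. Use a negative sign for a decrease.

-15.50%

After the first phase: 856,169 × 0.69 = 590756.61.
Second-phase multiplier: 499,189 ÷ 590756.61 ≈ 0.844999.
That is a change of -15.50%.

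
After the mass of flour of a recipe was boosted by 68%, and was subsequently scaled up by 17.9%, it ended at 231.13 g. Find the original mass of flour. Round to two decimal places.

The overall multiplier applied was 1.68 × 1.179 = 1.98072.
So the original mass of flour was 231.13 ÷ 1.98072 ≈ 116.69 g.

116.69 g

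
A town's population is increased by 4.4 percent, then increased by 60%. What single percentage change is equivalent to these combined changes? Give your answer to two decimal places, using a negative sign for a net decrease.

67.04%

The combined multiplier is 1.044 × 1.6 = 1.6704.
That corresponds to an increase of 67.04%.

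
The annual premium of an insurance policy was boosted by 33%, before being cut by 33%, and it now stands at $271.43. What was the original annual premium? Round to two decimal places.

$304.60

Undoing the 33% decrease: $271.43 ÷ 0.67 ≈ $405.119403.
Undoing the 33% increase: $405.119403 ÷ 1.33 ≈ $304.60.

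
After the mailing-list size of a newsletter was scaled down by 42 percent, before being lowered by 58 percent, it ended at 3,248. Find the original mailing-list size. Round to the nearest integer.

13,333

The overall multiplier applied was 0.58 × 0.42 = 0.2436.
So the original mailing-list size was 3,248 ÷ 0.2436 ≈ 13,333.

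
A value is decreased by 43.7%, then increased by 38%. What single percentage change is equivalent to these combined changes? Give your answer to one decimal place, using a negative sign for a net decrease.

-22.3%

The combined multiplier is 0.563 × 1.38 = 0.77694.
That corresponds to a decrease of 22.3%.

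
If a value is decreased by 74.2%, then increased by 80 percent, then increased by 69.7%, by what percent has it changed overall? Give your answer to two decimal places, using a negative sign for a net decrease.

The combined multiplier is 0.258 × 1.8 × 1.697 = 0.7880868.
That corresponds to a decrease of 21.19%.

-21.19%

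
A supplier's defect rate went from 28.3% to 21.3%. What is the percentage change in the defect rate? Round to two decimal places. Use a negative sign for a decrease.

-24.73%

The change is 21.3 − 28.3 = -7.0 percentage points.
Relative to the original 28.3%, that is -7.0 ÷ 28.3 ≈ -24.73%.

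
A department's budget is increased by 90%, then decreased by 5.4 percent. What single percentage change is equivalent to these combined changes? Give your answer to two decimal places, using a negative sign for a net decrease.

The combined multiplier is 1.9 × 0.946 = 1.7974.
That corresponds to an increase of 79.74%.

79.74%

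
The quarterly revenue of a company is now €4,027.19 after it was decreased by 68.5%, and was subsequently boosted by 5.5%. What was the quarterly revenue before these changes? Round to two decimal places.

The overall multiplier applied was 0.315 × 1.055 = 0.332325.
So the original quarterly revenue was €4,027.19 ÷ 0.332325 ≈ €12,118.23.

€12,118.23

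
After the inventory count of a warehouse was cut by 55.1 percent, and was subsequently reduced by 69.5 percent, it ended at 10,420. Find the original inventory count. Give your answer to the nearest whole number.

The overall multiplier applied was 0.449 × 0.305 = 0.136945.
So the original inventory count was 10,420 ÷ 0.136945 ≈ 76,089.

76,089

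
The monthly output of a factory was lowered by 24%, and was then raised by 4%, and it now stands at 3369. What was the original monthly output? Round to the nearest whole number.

4262

Undoing the 4% increase: 3369 ÷ 1.04 ≈ 3239.423077.
Undoing the 24% decrease: 3239.423077 ÷ 0.76 ≈ 4262.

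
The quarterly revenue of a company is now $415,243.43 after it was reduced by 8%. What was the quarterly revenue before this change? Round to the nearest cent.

$451,351.55

The overall multiplier applied was 0.92.
So the original quarterly revenue was $415,243.43 ÷ 0.92 ≈ $451,351.55.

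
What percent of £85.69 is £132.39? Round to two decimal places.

154.50%

£132.39 ÷ £85.69 ≈ 154.50%.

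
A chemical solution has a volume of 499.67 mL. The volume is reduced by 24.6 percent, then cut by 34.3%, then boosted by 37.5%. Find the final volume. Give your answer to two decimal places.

Each change multiplies by a factor: 0.754 × 0.657 × 1.375 = 0.68114475.
499.67 × 0.68114475 = 340.3475972325 ≈ 340.35.

340.35 mL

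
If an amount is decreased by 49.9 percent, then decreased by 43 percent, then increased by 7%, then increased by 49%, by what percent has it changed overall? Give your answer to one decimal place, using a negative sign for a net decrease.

A 49.9% decrease multiplies by 0.501.
Then a 43% decrease: 0.501 × 0.57 = 0.28557.
Then a 7% increase: 0.28557 × 1.07 = 0.3055599.
Then a 49% increase: 0.3055599 × 1.49 = 0.455284251.
Overall factor 0.455284251, i.e. -54.5%.

-54.5%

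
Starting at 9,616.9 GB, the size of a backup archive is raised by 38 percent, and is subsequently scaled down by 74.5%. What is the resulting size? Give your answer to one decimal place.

3,384.2 GB

Each change multiplies by a factor: 1.38 × 0.255 = 0.3519.
9,616.9 × 0.3519 = 3384.18711 ≈ 3,384.2.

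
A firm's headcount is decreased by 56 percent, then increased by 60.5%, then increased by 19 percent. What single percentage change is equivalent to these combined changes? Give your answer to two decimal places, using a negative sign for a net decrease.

-15.96%

A 56% decrease multiplies by 0.44.
Then a 60.5% increase: 0.44 × 1.605 = 0.7062.
Then a 19% increase: 0.7062 × 1.19 = 0.840378.
Overall factor 0.840378, i.e. -15.96%.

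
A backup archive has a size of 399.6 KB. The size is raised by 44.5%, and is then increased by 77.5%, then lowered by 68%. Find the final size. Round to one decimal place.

44.5% increase: 399.6 × 1.445 = 577.422.
After the 77.5% increase: 577.422 × 1.775 = 1024.92405.
After the 68% decrease: 1024.92405 × 0.32 = 327.975696 ≈ 328.0.

328.0 KB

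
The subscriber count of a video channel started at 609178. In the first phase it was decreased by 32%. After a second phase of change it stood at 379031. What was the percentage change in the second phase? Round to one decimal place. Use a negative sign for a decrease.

After the first phase: 609178 × 0.68 = 414241.04.
Second-phase multiplier: 379031 ÷ 414241.04 ≈ 0.915.
That is a change of -8.5%.

-8.5%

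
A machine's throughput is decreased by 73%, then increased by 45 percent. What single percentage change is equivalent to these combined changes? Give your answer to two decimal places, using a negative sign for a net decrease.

-60.85%

The combined multiplier is 0.27 × 1.45 = 0.3915.
That corresponds to a decrease of 60.85%.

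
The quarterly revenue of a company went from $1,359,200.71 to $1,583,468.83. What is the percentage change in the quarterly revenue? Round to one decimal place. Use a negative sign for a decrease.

Change: $1,583,468.83 − $1,359,200.71 = $224,268.12.
Relative to the original: $224,268.12 ÷ $1,359,200.71 ≈ 16.5%.

16.5%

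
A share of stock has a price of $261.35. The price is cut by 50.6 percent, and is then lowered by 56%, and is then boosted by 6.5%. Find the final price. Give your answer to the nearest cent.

50.6% decrease: $261.35 × 0.494 = $129.1069.
After the 56% decrease: $129.1069 × 0.44 = $56.807036.
Apply the 6.5% increase: $56.807036 × 1.065 = $60.49949334 ≈ $60.50.

$60.50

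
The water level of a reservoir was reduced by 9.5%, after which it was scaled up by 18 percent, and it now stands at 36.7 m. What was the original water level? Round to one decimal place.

The overall multiplier applied was 0.905 × 1.18 = 1.0679.
So the original water level was 36.7 ÷ 1.0679 ≈ 34.4 m.

34.4 m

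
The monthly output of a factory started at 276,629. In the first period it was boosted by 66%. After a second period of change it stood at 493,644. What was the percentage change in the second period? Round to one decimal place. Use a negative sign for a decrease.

7.5%

After the first period: 276,629 × 1.66 = 459204.14.
Second-period multiplier: 493,644 ÷ 459204.14 ≈ 1.075.
That is a change of 7.5%.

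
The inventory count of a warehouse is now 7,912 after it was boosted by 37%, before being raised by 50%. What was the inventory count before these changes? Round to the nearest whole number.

The overall multiplier applied was 1.37 × 1.5 = 2.055.
So the original inventory count was 7,912 ÷ 2.055 ≈ 3,850.

3,850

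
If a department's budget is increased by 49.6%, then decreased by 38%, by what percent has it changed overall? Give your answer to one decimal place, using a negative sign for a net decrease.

The combined multiplier is 1.496 × 0.62 = 0.92752.
That corresponds to a decrease of 7.2%.

-7.2%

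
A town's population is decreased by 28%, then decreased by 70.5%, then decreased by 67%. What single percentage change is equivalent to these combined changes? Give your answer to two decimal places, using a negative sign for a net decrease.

The combined multiplier is 0.72 × 0.295 × 0.33 = 0.070092.
That corresponds to a decrease of 92.99%.

-92.99%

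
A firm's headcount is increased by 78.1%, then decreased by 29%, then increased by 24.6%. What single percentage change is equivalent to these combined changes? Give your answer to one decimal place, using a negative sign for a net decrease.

The combined multiplier is 1.781 × 0.71 × 1.246 = 1.57557946.
That corresponds to an increase of 57.6%.

57.6%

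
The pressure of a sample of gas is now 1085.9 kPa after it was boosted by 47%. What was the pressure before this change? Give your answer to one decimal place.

The overall multiplier applied was 1.47.
So the original pressure was 1085.9 ÷ 1.47 ≈ 738.7 kPa.

738.7 kPa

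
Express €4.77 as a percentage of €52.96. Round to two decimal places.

9.01%

€4.77 ÷ €52.96 ≈ 9.01%.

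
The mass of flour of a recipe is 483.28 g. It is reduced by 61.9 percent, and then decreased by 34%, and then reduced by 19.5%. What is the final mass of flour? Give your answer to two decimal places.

Each change multiplies by a factor: 0.381 × 0.66 × 0.805 = 0.2024253.
483.28 × 0.2024253 = 97.828098984 ≈ 97.83.

97.83 g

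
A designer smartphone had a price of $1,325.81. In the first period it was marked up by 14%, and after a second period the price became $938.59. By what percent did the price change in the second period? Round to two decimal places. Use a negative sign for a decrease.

-37.90%

After the first period: $1,325.81 × 1.14 = $1511.4234.
Second-period multiplier: $938.59 ÷ $1511.4234 ≈ 0.620997.
That is a change of -37.90%.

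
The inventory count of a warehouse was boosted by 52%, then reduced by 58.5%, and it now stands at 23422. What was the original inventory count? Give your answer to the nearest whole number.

The overall multiplier applied was 1.52 × 0.415 = 0.6308.
So the original inventory count was 23422 ÷ 0.6308 ≈ 37131.

37131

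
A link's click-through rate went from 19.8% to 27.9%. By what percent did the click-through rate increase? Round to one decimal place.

40.9%

The change is 27.9 − 19.8 = 8.1 percentage points.
Relative to the original 19.8%, that is 8.1 ÷ 19.8 ≈ 40.9%.
So the click-through rate rose by 40.9%.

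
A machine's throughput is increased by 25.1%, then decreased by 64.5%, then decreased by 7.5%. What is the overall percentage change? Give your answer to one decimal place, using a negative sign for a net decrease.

-58.9%

A 25.1% increase multiplies by 1.251.
Then a 64.5% decrease: 1.251 × 0.355 = 0.444105.
Then a 7.5% decrease: 0.444105 × 0.925 = 0.410797125.
Overall factor 0.410797125, i.e. -58.9%.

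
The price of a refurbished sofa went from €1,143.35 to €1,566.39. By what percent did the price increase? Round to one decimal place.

37.0%

Change: €1,566.39 − €1,143.35 = €423.04.
Relative to the original: €423.04 ÷ €1,143.35 ≈ 37.0%.
So the price increased by 37.0%.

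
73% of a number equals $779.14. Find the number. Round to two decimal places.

$779.14 ÷ 0.73 ≈ $1,067.32.

$1,067.32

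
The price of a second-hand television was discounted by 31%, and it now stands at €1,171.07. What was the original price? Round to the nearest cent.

€1,697.20

The overall multiplier applied was 0.69.
So the original price was €1,171.07 ÷ 0.69 ≈ €1,697.20.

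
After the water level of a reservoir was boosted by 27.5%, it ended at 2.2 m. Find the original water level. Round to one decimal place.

The overall multiplier applied was 1.275.
So the original water level was 2.2 ÷ 1.275 ≈ 1.7 m.

1.7 m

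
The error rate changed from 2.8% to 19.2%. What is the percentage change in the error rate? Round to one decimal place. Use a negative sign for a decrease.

585.7%

The change is 19.2 − 2.8 = 16.4 percentage points.
Relative to the original 2.8%, that is 16.4 ÷ 2.8 ≈ 585.7%.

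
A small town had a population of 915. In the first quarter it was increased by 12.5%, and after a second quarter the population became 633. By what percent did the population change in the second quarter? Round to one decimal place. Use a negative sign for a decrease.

-38.5%

After the first quarter: 915 × 1.125 = 1029.375.
Second-quarter multiplier: 633 ÷ 1029.375 ≈ 0.61494.
That is a change of -38.5%.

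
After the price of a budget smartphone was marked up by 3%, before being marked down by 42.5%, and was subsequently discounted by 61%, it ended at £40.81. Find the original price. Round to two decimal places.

£176.68

The overall multiplier applied was 1.03 × 0.575 × 0.39 = 0.2309775.
So the original price was £40.81 ÷ 0.2309775 ≈ £176.68.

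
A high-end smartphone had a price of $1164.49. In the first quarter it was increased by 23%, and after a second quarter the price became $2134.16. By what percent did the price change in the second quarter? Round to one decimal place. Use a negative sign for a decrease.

After the first quarter: $1164.49 × 1.23 = $1432.3227.
Second-quarter multiplier: $2134.16 ÷ $1432.3227 ≈ 1.49.
That is a change of 49.0%.

49.0%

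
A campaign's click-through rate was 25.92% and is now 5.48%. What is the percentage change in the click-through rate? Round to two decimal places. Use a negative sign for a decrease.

-78.86%

The change is 5.48 − 25.92 = -20.44 percentage points.
Relative to the original 25.92%, that is -20.44 ÷ 25.92 ≈ -78.86%.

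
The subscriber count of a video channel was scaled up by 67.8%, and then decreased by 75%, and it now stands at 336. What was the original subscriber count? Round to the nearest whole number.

Undoing the 75% decrease: 336 ÷ 0.25 = 1344.
Undoing the 67.8% increase: 1344 ÷ 1.678 ≈ 801.

801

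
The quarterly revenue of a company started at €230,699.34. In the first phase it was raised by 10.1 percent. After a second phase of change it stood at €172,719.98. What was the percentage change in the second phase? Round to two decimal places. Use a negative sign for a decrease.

-32.00%

After the first phase: €230,699.34 × 1.101 = €253999.97334.
Second-phase multiplier: €172,719.98 ÷ €253999.97334 ≈ 0.68.
That is a change of -32.00%.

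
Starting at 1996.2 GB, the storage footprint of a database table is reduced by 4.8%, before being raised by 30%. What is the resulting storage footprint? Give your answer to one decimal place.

After the 4.8% decrease: 1996.2 × 0.952 = 1900.3824.
After the 30% increase: 1900.3824 × 1.3 = 2470.49712 ≈ 2470.5.

2470.5 GB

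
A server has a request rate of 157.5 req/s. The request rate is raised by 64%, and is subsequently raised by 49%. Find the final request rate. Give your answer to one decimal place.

Each change multiplies by a factor: 1.64 × 1.49 = 2.4436.
157.5 × 2.4436 = 384.867 ≈ 384.9.

384.9 req/s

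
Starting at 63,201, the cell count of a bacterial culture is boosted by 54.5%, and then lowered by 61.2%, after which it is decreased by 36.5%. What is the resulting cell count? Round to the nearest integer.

24,058

Apply the 54.5% increase: 63,201 × 1.545 = 97645.545.
61.2% decrease: 97645.545 × 0.388 = 37886.47146.
36.5% decrease: 37886.47146 × 0.635 = 24057.9093771 ≈ 24,058.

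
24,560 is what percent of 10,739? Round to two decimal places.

228.70%

24,560 ÷ 10,739 ≈ 228.70%.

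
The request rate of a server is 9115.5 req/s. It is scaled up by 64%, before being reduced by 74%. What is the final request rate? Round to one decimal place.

3886.8 req/s

After the 64% increase: 9115.5 × 1.64 = 14949.42.
74% decrease: 14949.42 × 0.26 = 3886.8492 ≈ 3886.8.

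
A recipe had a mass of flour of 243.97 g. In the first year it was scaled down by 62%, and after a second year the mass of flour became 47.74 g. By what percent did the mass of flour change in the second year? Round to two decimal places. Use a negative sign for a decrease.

After the first year: 243.97 × 0.38 = 92.7086.
Second-year multiplier: 47.74 ÷ 92.7086 ≈ 0.514947.
That is a change of -48.51%.

-48.51%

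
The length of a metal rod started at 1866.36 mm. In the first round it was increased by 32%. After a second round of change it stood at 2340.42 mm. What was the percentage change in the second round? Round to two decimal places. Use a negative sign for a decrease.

After the first round: 1866.36 × 1.32 = 2463.5952.
Second-round multiplier: 2340.42 ÷ 2463.5952 ≈ 0.950002.
That is a change of -5.00%.

-5.00%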